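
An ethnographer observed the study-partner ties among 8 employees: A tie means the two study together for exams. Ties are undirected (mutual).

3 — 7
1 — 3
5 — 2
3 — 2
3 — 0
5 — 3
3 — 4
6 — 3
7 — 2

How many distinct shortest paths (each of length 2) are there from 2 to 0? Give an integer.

The shortest distance is 2, and the only length-2 path is 2–3–0. So there is exactly 1 shortest path.

1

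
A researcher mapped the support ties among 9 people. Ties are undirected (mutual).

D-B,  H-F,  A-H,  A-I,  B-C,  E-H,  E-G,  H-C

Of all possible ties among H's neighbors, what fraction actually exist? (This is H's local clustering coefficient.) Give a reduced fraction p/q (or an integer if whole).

H's neighbors: A, C, E, and F (k = 4).
Possible neighbor pairs: C(4,2) = 6. Edges among them: none → e = 0.
Clustering(H) = 0/6 = 0.

0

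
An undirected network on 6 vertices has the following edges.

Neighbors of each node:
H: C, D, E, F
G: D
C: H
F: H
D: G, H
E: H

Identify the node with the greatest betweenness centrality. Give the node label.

Unnormalized betweenness of each node: C:0, D:4, E:0, F:0, G:0, H:9.
H has the largest value, 9, making it the main broker — the node through which the most shortest paths run.

H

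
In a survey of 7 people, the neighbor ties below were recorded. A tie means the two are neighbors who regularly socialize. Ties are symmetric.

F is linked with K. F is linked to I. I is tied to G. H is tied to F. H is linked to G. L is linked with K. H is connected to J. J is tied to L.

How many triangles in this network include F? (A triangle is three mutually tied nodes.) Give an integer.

F's neighbors are H, I, and K, but none of them are tied to each other, so no triangle contains F.

0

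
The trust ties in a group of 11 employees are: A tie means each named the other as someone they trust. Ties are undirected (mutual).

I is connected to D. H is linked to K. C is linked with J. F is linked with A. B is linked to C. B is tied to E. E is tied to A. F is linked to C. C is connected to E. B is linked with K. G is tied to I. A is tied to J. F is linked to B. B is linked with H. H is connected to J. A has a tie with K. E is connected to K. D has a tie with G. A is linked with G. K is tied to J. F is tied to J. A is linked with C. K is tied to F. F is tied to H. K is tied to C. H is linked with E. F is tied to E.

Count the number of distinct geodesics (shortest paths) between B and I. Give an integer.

The shortest distance is 4. The length-4 paths are: B–E–A–G–I; B–C–A–G–I; B–F–A–G–I; B–K–A–G–I.
That gives 4 distinct shortest paths.

4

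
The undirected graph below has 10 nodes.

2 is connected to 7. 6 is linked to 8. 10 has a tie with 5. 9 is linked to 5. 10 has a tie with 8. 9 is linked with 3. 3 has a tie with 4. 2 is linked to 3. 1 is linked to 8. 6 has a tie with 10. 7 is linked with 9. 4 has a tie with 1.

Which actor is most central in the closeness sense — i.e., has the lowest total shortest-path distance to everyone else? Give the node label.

9

Farness (sum of distances to all others) for each node — 1:21, 2:25, 3:19, 4:20, 5:19, 6:25, 7:24, 8:21, 9:18, 10:20.
The smallest farness is 18, for 9, so 9 has the highest closeness.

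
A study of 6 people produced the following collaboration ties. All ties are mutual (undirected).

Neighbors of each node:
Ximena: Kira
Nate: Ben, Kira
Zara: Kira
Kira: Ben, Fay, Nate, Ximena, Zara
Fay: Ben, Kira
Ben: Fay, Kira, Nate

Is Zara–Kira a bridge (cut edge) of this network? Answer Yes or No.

Yes

Without the Zara–Kira edge there is no alternate route between Zara and Kira, so the network disconnects. It is a bridge.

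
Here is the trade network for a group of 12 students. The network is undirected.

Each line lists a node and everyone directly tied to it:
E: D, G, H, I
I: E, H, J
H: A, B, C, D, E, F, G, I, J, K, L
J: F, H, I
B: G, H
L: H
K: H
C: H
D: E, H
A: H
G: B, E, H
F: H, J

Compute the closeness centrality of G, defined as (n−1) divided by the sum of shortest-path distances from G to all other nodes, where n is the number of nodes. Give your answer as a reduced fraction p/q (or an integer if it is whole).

11/19

Distances from G: A:2, B:1, C:2, D:2, E:1, F:2, H:1, I:2, J:2, K:2, L:2. Sum = 19.
n = 12, so closeness = 11/19.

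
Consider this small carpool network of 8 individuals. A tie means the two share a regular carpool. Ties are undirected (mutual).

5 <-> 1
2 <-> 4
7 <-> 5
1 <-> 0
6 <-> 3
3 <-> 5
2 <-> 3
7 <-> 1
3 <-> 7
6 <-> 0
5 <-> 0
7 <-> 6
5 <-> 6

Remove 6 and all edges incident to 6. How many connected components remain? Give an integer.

1

6's neighbors (0, 3, 5, and 7) remain reachable from one another through other ties, so the rest of the network stays in one piece.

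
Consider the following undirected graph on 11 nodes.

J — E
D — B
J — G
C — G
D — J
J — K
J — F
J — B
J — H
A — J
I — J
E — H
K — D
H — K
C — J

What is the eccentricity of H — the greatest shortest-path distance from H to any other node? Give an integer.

2

Distances from H: A:2, B:2, C:2, D:2, E:1, F:2, G:2, I:2, J:1, K:1.
The largest is 2 (to G, C, F, I, A, D, and B), so the eccentricity of H is 2.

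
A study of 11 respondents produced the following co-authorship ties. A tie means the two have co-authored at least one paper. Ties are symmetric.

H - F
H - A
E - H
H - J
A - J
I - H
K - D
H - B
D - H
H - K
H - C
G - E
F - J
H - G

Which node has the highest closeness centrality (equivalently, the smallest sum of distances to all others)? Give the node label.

H

Farness (sum of distances to all others) for each node — A:18, B:19, C:19, D:18, E:18, F:18, G:18, H:10, I:19, J:17, K:18.
The smallest farness is 10, for H, so H has the highest closeness.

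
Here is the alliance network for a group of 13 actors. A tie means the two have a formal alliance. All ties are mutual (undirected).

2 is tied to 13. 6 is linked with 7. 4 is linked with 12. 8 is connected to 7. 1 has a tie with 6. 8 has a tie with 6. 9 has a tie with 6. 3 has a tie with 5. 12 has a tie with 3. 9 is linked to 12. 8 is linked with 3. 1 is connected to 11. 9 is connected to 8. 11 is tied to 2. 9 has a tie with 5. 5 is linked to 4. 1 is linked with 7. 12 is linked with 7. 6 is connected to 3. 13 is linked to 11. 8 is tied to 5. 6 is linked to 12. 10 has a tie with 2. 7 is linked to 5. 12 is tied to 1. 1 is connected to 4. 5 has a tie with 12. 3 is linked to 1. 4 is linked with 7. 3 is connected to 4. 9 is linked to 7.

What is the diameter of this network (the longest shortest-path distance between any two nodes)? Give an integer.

5

Eccentricity of each node (its greatest distance to any other): 1:3, 2:4, 3:4, 4:4, 5:5, 6:4, 7:4, 8:5, 9:5, 10:5, 11:3, 12:4, 13:4.
The maximum eccentricity is 5, realized for instance by the pair 8–10 via 8 – 3 – 1 – 11 – 2 – 10. So the diameter is 5.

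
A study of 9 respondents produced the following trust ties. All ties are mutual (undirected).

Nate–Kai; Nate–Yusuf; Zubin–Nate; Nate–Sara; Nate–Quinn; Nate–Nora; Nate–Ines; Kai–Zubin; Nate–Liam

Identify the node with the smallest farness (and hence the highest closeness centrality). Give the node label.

Nate

Farness (sum of distances to all others) for each node — Ines:15, Kai:14, Liam:15, Nate:8, Nora:15, Quinn:15, Sara:15, Yusuf:15, Zubin:14.
The smallest farness is 8, for Nate, so Nate has the highest closeness.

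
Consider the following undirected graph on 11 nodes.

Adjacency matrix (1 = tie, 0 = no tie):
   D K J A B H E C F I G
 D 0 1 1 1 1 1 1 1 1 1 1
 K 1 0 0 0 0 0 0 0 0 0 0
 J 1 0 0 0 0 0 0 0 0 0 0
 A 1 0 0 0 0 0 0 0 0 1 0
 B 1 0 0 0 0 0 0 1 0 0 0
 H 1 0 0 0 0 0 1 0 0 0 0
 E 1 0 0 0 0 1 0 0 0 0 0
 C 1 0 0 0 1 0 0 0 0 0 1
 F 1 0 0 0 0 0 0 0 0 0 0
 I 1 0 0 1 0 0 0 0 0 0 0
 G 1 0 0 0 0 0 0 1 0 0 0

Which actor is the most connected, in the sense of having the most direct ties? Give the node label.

Degrees — A:2, B:2, C:3, D:10, E:2, F:1, G:2, H:2, I:2, J:1, K:1.
The maximum is 10, attained only by D.

D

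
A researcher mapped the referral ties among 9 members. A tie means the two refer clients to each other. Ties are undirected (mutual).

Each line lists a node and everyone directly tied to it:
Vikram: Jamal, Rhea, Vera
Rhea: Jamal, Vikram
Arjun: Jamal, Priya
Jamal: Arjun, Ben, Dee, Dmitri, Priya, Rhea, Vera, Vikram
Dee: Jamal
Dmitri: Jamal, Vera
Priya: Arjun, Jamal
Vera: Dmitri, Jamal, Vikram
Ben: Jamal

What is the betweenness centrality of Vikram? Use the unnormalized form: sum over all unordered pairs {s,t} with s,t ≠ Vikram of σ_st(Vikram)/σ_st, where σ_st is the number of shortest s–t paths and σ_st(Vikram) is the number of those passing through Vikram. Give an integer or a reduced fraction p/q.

1/2

Pairs whose geodesics pass through Vikram — Rhea–Vera: 1/2.
All other pairs contribute 0.
Summing the contributions gives betweenness(Vikram) = 1/2.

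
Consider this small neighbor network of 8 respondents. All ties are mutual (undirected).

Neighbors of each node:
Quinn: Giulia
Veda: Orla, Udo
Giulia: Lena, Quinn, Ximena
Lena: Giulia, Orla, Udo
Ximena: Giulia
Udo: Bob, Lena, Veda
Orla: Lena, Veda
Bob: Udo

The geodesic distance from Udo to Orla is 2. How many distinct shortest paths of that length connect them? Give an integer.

The shortest distance is 2. The length-2 paths are: Udo–Lena–Orla; Udo–Veda–Orla.
That gives 2 distinct shortest paths.

2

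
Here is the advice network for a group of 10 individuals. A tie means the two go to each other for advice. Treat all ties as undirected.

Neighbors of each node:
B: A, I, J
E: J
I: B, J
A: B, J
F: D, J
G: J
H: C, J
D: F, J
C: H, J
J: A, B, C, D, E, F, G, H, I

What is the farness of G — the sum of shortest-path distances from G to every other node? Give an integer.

Distances from G: A:2, B:2, C:2, D:2, E:2, F:2, H:2, I:2, J:1.
Sum = 2 + 2 + 2 + 2 + 2 + 2 + 2 + 2 + 1 = 17.

17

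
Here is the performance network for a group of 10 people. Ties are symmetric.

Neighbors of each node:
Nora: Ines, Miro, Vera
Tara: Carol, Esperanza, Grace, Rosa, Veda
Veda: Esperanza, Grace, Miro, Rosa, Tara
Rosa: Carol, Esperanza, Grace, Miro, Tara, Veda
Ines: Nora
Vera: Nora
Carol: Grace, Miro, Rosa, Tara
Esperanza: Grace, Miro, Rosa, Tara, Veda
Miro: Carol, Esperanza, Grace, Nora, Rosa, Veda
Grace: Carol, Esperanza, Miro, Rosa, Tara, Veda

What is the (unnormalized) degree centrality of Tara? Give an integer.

5

Tara is directly tied to Carol, Esperanza, Grace, Rosa, and Veda. That is 5 neighbors, so the degree of Tara is 5.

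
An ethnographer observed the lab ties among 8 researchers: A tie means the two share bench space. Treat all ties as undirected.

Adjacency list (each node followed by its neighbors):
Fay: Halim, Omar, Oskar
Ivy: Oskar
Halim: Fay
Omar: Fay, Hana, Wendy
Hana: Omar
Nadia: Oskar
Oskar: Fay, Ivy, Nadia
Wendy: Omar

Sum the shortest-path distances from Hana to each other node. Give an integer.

Distances from Hana: Fay:2, Halim:3, Ivy:4, Nadia:4, Omar:1, Oskar:3, Wendy:2.
Sum = 2 + 3 + 4 + 4 + 1 + 3 + 2 = 19.

19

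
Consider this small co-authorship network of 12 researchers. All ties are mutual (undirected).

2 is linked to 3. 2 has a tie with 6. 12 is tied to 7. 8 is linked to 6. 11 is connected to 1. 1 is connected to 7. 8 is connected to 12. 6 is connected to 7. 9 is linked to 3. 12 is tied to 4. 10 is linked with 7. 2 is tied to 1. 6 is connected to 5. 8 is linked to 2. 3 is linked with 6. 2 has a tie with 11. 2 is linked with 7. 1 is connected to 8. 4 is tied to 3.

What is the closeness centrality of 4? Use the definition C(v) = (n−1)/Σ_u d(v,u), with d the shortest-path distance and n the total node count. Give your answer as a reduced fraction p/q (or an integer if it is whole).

11/24

Distances from 4: 1:3, 2:2, 3:1, 5:3, 6:2, 7:2, 8:2, 9:2, 10:3, 11:3, 12:1. Sum = 24.
n = 12, so closeness = 11/24.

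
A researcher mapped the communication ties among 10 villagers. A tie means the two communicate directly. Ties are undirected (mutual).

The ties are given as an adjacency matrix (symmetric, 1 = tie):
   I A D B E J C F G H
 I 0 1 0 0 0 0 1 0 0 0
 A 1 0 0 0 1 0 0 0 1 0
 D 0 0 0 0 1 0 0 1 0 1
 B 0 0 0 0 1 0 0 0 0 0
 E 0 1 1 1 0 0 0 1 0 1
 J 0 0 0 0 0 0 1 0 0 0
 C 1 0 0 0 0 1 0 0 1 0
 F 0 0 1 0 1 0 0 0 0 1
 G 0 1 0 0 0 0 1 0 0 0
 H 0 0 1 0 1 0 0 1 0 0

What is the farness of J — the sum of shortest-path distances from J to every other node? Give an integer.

Distances from J: A:3, B:5, C:1, D:5, E:4, F:5, G:2, H:5, I:2.
Sum = 3 + 5 + 1 + 5 + 4 + 5 + 2 + 5 + 2 = 32.

32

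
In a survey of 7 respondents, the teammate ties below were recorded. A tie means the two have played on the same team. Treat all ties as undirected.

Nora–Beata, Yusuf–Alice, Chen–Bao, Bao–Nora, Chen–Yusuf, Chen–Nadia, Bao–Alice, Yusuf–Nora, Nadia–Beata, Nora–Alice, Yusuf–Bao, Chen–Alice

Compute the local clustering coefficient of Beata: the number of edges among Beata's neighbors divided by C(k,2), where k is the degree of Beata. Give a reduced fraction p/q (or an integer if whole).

0

Beata's neighbors: Nadia and Nora (k = 2).
Possible neighbor pairs: C(2,2) = 1. Edges among them: none → e = 0.
Clustering(Beata) = 0/1.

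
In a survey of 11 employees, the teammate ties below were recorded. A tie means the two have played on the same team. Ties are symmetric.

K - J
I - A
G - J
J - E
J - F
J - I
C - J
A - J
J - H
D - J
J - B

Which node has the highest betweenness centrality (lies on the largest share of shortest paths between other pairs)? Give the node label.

Unnormalized betweenness of each node: A:0, B:0, C:0, D:0, E:0, F:0, G:0, H:0, I:0, J:44, K:0.
J has the largest value, 44, making it the main broker — the node through which the most shortest paths run.

J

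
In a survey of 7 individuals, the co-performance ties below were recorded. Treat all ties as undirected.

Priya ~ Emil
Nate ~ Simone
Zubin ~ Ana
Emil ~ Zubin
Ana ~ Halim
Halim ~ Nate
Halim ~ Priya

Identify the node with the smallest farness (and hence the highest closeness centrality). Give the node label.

Halim

Farness (sum of distances to all others) for each node — Ana:11, Emil:13, Halim:9, Nate:12, Priya:11, Simone:17, Zubin:13.
The smallest farness is 9, for Halim, so Halim has the highest closeness.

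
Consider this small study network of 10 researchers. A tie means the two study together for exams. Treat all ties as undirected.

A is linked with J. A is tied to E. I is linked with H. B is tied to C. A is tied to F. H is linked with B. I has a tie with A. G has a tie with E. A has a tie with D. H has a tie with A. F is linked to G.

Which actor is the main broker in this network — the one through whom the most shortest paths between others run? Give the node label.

Unnormalized betweenness of each node: A:55/2, B:8, C:0, D:0, E:7/2, F:7/2, G:1/2, H:14, I:0, J:0.
A has the largest value, 55/2, making it the main broker — the node through which the most shortest paths run.

A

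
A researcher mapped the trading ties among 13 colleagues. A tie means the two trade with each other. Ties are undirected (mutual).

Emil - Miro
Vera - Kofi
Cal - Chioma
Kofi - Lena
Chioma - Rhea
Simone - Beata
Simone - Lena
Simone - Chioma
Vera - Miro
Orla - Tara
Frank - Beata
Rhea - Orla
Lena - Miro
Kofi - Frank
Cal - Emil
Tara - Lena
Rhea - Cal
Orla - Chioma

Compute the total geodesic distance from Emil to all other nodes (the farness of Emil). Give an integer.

30

Distances from Emil: Beata:4, Cal:1, Chioma:2, Frank:4, Kofi:3, Lena:2, Miro:1, Orla:3, Rhea:2, Simone:3, Tara:3, Vera:2.
Sum = 4 + 1 + 2 + 4 + 3 + 2 + 1 + 3 + 2 + 3 + 3 + 2 = 30.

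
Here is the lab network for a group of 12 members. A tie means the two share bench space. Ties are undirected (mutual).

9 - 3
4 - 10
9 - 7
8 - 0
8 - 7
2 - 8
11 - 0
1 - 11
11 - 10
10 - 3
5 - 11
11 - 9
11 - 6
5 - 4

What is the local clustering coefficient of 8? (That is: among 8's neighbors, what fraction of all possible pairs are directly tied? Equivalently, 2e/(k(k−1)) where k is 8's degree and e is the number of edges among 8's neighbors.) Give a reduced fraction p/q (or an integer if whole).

8's neighbors: 0, 2, and 7 (k = 3).
Possible neighbor pairs: C(3,2) = 3. Edges among them: none → e = 0.
Clustering(8) = 0/3 = 0.

0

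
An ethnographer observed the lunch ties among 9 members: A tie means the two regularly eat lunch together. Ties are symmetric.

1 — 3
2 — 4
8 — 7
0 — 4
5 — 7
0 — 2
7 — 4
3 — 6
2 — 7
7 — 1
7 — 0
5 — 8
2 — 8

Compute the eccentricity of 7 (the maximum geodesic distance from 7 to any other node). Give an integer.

Distances from 7: 0:1, 1:1, 2:1, 3:2, 4:1, 5:1, 6:3, 8:1.
The largest is 3 (to 6), so the eccentricity of 7 is 3.

3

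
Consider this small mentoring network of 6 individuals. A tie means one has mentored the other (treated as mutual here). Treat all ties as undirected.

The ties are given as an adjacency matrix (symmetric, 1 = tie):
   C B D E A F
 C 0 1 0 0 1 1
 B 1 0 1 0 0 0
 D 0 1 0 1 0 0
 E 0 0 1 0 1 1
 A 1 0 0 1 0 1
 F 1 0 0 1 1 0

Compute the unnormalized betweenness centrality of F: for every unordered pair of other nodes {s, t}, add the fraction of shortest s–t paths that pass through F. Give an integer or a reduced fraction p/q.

1/2

Pairs whose geodesics pass through F — C–E: 1/2.
All other pairs contribute 0.
Summing the contributions gives betweenness(F) = 1/2.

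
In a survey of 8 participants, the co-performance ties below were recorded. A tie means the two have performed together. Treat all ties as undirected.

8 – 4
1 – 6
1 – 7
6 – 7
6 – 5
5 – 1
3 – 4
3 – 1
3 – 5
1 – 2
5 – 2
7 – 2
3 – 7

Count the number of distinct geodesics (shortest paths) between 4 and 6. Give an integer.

The shortest distance is 3. The length-3 paths are: 4–3–7–6; 4–3–1–6; 4–3–5–6.
That gives 3 distinct shortest paths.

3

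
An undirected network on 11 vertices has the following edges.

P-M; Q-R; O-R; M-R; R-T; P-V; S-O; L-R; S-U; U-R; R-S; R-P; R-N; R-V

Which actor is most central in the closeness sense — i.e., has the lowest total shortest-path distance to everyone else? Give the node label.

Farness (sum of distances to all others) for each node — L:19, M:18, N:19, O:18, P:17, Q:19, R:10, S:17, T:19, U:18, V:18.
The smallest farness is 10, for R, so R has the highest closeness.

R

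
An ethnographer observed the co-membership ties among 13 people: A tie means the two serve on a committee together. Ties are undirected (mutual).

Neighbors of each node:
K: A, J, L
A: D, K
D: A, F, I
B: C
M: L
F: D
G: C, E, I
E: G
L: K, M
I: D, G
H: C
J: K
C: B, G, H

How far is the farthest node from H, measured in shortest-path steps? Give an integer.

Distances from H: A:5, B:2, C:1, D:4, E:3, F:5, G:2, I:3, J:7, K:6, L:7, M:8.
The largest is 8 (to M), so the eccentricity of H is 8.

8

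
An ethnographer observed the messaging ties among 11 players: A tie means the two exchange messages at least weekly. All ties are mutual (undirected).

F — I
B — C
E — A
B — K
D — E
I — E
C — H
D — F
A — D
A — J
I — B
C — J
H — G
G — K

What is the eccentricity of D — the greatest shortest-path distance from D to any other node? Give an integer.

5

Distances from D: A:1, B:3, C:3, E:1, F:1, G:5, H:4, I:2, J:2, K:4.
The largest is 5 (to G), so the eccentricity of D is 5.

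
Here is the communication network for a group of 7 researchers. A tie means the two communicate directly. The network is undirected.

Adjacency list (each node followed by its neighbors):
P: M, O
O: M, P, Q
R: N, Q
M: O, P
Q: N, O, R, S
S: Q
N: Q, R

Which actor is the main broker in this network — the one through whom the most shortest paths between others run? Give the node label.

Q

Unnormalized betweenness of each node: M:0, N:0, O:8, P:0, Q:11, R:0, S:0.
Q has the largest value, 11, making it the main broker — the node through which the most shortest paths run.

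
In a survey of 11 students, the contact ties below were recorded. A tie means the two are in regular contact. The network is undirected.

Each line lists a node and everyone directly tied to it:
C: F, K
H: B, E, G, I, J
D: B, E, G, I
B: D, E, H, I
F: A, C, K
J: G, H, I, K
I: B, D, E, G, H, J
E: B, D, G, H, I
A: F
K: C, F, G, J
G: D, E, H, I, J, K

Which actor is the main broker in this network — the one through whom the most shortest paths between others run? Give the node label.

Unnormalized betweenness of each node: A:0, B:1/4, C:0, D:11/12, E:7/6, F:9, G:63/4, H:29/12, I:19/6, J:16/3, K:21.
K has the largest value, 21, making it the main broker — the node through which the most shortest paths run.

K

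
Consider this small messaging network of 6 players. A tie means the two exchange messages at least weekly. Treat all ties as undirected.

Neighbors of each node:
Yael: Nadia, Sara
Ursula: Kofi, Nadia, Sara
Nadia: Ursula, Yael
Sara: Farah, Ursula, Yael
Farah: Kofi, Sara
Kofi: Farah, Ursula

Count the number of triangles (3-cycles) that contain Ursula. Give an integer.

0

Ursula's neighbors are Kofi, Nadia, and Sara, but none of them are tied to each other, so no triangle contains Ursula.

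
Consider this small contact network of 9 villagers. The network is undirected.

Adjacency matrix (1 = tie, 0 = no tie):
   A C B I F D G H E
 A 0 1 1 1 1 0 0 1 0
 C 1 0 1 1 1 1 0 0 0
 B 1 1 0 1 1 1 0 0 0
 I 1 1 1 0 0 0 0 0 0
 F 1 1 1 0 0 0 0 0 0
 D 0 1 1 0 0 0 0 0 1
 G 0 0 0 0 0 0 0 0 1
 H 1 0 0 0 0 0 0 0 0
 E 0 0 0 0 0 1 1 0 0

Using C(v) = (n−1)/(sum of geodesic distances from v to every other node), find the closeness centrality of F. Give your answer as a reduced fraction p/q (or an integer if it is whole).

Distances from F: A:1, B:1, C:1, D:2, E:3, G:4, H:2, I:2. Sum = 16.
n = 9, so closeness = 8/16 = 1/2.

1/2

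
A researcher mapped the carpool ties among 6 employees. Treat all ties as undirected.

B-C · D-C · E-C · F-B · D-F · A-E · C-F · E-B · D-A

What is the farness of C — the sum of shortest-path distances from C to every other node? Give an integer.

Distances from C: A:2, B:1, D:1, E:1, F:1.
Sum = 2 + 1 + 1 + 1 + 1 = 6.

6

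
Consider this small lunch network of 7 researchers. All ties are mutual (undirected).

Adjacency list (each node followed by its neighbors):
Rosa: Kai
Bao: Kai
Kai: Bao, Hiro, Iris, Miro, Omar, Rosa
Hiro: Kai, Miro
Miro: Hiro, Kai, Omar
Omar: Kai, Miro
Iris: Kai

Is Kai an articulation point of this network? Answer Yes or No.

Removing Kai leaves {Rosa} with no path to {Hiro, Miro, and Omar}, so the network splits into 4 components. Kai is a cut vertex.

Yes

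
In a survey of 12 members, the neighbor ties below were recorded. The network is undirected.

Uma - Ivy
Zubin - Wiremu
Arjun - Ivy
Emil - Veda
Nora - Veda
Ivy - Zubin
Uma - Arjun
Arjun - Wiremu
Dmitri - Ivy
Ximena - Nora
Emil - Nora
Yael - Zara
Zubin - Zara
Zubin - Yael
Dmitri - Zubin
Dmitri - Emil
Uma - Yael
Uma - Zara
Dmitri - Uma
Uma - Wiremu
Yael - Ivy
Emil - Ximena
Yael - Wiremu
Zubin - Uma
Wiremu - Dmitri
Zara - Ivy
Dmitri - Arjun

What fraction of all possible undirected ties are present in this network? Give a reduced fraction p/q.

9/22

There are 27 edges and 12 nodes, so the maximum possible is C(12,2) = 66.
Density = 27/66 = 9/22.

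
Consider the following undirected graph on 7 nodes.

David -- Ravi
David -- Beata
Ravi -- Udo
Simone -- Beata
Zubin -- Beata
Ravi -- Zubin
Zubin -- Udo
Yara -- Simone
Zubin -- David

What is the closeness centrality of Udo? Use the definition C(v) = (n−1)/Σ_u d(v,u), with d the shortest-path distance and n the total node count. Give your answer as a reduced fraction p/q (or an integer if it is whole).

6/13

Distances from Udo: Beata:2, David:2, Ravi:1, Simone:3, Yara:4, Zubin:1. Sum = 13.
n = 7, so closeness = 6/13.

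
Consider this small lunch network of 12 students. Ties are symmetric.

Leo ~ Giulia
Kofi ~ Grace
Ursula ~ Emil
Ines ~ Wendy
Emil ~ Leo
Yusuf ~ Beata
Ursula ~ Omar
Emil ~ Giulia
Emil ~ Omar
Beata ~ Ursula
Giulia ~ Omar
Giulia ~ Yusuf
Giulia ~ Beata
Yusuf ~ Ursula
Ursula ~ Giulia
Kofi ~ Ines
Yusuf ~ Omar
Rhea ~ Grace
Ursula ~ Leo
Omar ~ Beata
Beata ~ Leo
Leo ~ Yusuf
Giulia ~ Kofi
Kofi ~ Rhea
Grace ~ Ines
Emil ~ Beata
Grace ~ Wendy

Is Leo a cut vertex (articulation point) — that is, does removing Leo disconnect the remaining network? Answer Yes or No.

No

Even without Leo, every remaining node can still reach every other (the residual graph is connected), so Leo is not a cut vertex.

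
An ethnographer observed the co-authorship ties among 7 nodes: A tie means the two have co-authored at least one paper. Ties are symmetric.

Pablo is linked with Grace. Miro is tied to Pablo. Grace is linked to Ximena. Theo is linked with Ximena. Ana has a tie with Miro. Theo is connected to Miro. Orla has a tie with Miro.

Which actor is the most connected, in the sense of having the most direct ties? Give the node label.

Miro

Degrees — Ana:1, Grace:2, Miro:4, Orla:1, Pablo:2, Theo:2, Ximena:2.
The maximum is 4, attained only by Miro.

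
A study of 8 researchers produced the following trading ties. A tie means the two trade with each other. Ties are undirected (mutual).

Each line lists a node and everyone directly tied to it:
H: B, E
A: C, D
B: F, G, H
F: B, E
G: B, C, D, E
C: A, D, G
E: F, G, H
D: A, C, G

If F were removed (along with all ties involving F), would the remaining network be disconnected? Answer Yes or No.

No

Even without F, every remaining node can still reach every other (the residual graph is connected), so F is not a cut vertex.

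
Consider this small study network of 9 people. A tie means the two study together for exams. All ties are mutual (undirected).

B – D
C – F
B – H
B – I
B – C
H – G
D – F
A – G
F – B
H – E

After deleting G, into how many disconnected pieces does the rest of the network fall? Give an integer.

2

Without G, the remaining ties split the others into: {B, C, D, E, F, H, I}; {A}.
That's 2 separate components.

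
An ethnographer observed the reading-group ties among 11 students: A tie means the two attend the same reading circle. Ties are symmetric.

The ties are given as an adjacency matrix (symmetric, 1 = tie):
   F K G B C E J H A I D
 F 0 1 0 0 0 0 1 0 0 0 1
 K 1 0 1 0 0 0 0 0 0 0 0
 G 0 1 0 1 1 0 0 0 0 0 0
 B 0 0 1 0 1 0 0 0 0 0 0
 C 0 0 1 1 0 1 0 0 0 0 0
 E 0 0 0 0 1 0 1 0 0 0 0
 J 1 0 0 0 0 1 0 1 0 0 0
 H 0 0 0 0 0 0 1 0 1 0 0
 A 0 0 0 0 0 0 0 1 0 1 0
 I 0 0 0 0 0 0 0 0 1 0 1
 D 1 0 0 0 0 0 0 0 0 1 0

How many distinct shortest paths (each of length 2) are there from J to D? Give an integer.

The shortest distance is 2, and the only length-2 path is J–F–D. So there is exactly 1 shortest path.

1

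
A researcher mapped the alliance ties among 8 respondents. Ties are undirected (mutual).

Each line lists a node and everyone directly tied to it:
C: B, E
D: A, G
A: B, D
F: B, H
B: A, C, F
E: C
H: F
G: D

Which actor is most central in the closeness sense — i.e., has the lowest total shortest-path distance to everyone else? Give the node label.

Farness (sum of distances to all others) for each node — A:14, B:12, C:16, D:18, E:22, F:16, G:24, H:22.
The smallest farness is 12, for B, so B has the highest closeness.

B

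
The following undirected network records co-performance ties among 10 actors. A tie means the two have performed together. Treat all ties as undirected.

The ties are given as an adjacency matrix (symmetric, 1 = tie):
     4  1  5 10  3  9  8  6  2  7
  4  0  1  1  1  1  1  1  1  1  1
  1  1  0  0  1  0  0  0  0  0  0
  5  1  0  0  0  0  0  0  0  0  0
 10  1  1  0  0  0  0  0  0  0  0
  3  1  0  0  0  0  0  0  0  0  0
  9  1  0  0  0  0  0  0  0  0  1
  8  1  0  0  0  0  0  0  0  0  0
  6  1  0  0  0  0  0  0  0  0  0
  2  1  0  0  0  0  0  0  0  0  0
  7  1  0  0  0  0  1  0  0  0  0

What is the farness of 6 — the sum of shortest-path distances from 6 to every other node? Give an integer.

Distances from 6: 1:2, 2:2, 3:2, 4:1, 5:2, 7:2, 8:2, 9:2, 10:2.
Sum = 2 + 2 + 2 + 1 + 2 + 2 + 2 + 2 + 2 = 17.

17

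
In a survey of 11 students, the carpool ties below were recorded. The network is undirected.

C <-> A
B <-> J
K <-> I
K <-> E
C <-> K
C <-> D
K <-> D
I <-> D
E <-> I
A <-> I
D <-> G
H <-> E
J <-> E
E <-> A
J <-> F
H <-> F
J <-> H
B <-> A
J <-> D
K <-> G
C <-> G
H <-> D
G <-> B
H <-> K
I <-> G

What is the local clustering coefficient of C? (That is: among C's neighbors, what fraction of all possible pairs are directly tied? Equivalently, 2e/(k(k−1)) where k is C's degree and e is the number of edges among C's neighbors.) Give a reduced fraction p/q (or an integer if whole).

C's neighbors: A, D, G, and K (k = 4).
Possible neighbor pairs: C(4,2) = 6. Edges among them: D–G, D–K, G–K → e = 3.
Clustering(C) = 3/6 = 1/2.

1/2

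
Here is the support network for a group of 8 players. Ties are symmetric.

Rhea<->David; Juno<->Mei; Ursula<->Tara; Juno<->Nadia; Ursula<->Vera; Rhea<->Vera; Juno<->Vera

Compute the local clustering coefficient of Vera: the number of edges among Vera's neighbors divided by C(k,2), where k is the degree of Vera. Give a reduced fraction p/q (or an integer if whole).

0

Vera's neighbors: Juno, Rhea, and Ursula (k = 3).
Possible neighbor pairs: C(3,2) = 3. Edges among them: none → e = 0.
Clustering(Vera) = 0/3 = 0.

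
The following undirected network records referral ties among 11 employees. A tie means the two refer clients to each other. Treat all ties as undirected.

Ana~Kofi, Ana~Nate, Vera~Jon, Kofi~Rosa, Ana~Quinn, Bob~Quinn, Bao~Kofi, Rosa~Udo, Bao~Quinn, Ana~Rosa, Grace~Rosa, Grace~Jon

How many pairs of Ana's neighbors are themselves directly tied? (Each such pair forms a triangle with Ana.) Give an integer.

Ana's neighbors: Kofi, Nate, Quinn, and Rosa.
Neighbor pairs that are themselves tied: Ana–Kofi–Rosa. Each forms one triangle with Ana, for 1 in total.

1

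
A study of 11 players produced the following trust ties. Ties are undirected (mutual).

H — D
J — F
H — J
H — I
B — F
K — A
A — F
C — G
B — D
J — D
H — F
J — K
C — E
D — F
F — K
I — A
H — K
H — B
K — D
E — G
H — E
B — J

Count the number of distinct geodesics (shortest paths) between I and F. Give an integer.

The shortest distance is 2. The length-2 paths are: I–A–F; I–H–F.
That gives 2 distinct shortest paths.

2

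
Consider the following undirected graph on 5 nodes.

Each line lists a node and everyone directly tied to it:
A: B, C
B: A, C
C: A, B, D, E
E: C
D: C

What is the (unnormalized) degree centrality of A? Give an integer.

2

A is directly tied to B and C. That is 2 neighbors, so the degree of A is 2.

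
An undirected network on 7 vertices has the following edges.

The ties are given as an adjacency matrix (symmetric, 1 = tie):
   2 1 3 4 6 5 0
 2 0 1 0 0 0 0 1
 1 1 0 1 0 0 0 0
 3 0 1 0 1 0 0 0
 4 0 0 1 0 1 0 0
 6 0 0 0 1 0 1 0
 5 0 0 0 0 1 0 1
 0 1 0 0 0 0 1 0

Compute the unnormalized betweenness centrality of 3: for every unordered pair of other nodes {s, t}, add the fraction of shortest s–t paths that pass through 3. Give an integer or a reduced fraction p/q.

3

Pairs whose geodesics pass through 3 — 2–4: 1; 1–4: 1; 1–6: 1.
All other pairs contribute 0.
Summing the contributions gives betweenness(3) = 3.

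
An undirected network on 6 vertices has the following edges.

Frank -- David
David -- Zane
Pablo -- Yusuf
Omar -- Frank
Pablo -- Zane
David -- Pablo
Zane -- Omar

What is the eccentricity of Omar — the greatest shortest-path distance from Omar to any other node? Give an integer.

3

Distances from Omar: David:2, Frank:1, Pablo:2, Yusuf:3, Zane:1.
The largest is 3 (to Yusuf), so the eccentricity of Omar is 3.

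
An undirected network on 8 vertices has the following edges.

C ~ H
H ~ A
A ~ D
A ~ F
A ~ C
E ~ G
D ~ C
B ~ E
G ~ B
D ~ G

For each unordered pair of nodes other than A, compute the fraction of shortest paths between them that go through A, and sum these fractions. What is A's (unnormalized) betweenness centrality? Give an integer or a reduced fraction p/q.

8

Pairs whose geodesics pass through A — G–H: 1/2; G–F: 1; B–H: 1/2; B–F: 1; E–H: 1/2; E–F: 1; H–F: 1; H–D: 1/2; F–C: 1; F–D: 1.
All other pairs contribute 0.
Summing the contributions gives betweenness(A) = 8.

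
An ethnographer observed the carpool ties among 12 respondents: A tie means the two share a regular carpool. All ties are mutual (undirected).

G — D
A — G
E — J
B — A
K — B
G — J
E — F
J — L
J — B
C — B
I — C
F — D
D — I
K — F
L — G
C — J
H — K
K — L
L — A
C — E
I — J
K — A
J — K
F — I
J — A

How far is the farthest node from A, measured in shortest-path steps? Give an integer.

Distances from A: B:1, C:2, D:2, E:2, F:2, G:1, H:2, I:2, J:1, K:1, L:1.
The largest is 2 (to E, C, I, F, H, and D), so the eccentricity of A is 2.

2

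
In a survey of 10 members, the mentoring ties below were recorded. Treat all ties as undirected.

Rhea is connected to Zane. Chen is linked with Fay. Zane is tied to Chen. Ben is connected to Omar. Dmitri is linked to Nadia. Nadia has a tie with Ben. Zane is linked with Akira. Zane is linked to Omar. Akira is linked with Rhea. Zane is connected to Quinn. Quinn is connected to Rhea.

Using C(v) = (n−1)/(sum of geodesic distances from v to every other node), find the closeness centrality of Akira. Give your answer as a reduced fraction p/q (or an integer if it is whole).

9/23

Distances from Akira: Ben:3, Chen:2, Dmitri:5, Fay:3, Nadia:4, Omar:2, Quinn:2, Rhea:1, Zane:1. Sum = 23.
n = 10, so closeness = 9/23.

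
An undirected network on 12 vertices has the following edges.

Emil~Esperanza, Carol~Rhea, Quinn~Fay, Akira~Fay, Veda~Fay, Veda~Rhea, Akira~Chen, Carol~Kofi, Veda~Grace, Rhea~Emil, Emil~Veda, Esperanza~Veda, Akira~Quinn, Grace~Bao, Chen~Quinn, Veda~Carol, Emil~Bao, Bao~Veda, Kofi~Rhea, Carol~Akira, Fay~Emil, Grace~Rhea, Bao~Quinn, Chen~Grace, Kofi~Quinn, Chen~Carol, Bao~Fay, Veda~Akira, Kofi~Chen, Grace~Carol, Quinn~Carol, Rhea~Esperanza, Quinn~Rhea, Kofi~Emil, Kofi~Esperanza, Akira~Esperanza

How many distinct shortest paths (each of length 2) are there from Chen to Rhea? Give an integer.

4

The shortest distance is 2. The length-2 paths are: Chen–Quinn–Rhea; Chen–Grace–Rhea; Chen–Kofi–Rhea; Chen–Carol–Rhea.
That gives 4 distinct shortest paths.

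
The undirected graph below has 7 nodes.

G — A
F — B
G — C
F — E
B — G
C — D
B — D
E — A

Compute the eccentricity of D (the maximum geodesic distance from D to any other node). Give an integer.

3

Distances from D: A:3, B:1, C:1, E:3, F:2, G:2.
The largest is 3 (to A and E), so the eccentricity of D is 3.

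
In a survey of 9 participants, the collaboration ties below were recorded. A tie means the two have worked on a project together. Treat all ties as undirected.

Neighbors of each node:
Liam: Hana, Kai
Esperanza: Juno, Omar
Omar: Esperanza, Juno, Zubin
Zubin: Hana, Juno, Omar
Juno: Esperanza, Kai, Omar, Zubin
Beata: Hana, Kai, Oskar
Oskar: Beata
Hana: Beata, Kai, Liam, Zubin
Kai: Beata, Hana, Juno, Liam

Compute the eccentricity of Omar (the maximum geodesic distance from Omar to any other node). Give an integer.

Distances from Omar: Beata:3, Esperanza:1, Hana:2, Juno:1, Kai:2, Liam:3, Oskar:4, Zubin:1.
The largest is 4 (to Oskar), so the eccentricity of Omar is 4.

4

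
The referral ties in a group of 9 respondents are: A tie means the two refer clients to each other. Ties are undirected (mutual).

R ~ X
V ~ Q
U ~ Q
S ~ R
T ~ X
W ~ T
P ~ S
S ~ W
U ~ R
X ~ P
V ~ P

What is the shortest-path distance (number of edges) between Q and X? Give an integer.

3

One shortest route is Q – V – P – X, which uses 3 edges, and at distance 2 from Q we only reach {P, R}, which does not include X. So d(Q,X) = 3.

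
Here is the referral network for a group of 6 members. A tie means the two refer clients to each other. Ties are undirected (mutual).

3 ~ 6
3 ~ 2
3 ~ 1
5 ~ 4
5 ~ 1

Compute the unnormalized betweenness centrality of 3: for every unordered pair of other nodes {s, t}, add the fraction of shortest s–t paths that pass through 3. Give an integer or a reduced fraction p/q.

Pairs whose geodesics pass through 3 — 1–2: 1; 1–6: 1; 4–2: 1; 4–6: 1; 5–2: 1; 5–6: 1; 2–6: 1.
All other pairs contribute 0.
Summing the contributions gives betweenness(3) = 7.

7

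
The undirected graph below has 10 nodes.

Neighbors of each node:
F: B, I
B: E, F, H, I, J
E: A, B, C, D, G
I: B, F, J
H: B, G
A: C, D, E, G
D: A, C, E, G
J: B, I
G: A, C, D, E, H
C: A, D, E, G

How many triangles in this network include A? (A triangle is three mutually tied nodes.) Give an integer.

6

A's neighbors: C, D, E, and G.
Neighbor pairs that are themselves tied: A–C–D; A–C–E; A–C–G; A–D–E; A–D–G; A–E–G. Each forms one triangle with A, for 6 in total.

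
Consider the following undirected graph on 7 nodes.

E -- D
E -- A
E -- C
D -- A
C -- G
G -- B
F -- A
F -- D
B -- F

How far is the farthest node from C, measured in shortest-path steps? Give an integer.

Distances from C: A:2, B:2, D:2, E:1, F:3, G:1.
The largest is 3 (to F), so the eccentricity of C is 3.

3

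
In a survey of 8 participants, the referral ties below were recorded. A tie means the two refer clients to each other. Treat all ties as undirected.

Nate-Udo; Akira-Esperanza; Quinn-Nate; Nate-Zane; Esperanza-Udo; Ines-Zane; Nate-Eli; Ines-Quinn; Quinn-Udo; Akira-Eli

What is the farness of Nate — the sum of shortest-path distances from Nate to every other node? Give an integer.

Distances from Nate: Akira:2, Eli:1, Esperanza:2, Ines:2, Quinn:1, Udo:1, Zane:1.
Sum = 2 + 1 + 2 + 2 + 1 + 1 + 1 = 10.

10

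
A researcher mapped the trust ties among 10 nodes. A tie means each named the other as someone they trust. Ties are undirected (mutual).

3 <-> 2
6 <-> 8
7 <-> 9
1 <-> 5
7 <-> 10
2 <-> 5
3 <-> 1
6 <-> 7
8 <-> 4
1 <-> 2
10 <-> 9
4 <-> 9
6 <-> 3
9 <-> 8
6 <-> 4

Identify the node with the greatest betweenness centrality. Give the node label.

Unnormalized betweenness of each node: 1:7/2, 2:7/2, 3:18, 4:5/3, 5:0, 6:21, 7:20/3, 8:5/3, 9:3, 10:0.
6 has the largest value, 21, making it the main broker — the node through which the most shortest paths run.

6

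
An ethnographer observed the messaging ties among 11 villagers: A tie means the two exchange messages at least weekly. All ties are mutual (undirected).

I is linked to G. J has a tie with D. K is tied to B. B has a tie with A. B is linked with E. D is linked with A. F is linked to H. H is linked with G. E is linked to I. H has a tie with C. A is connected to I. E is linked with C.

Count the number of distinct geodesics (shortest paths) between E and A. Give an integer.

2

The shortest distance is 2. The length-2 paths are: E–I–A; E–B–A.
That gives 2 distinct shortest paths.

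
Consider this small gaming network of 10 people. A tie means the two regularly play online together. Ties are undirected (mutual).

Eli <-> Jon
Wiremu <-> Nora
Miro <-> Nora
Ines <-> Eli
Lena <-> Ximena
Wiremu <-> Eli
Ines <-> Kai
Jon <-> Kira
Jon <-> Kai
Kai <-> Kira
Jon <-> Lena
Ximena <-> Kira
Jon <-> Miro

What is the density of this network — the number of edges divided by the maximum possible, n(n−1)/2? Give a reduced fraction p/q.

There are 13 edges and 10 nodes, so the maximum possible is C(10,2) = 45.
Density = 13/45.

13/45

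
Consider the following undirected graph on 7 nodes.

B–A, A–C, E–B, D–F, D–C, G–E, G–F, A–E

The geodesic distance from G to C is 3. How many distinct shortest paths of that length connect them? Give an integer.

The shortest distance is 3. The length-3 paths are: G–E–A–C; G–F–D–C.
That gives 2 distinct shortest paths.

2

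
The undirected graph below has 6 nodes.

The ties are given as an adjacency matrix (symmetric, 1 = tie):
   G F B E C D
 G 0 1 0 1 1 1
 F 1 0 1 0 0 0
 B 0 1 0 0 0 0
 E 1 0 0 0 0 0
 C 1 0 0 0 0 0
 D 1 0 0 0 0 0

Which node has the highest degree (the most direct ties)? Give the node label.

G

Degrees — B:1, C:1, D:1, E:1, F:2, G:4.
The maximum is 4, attained only by G.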